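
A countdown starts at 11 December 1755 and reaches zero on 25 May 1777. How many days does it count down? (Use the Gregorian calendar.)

Dec 11, 1755 → Dec 11, 1756: 366 days (Feb 29, 1756 is in that span).
Dec 11, 1756 → Dec 11, 1757: 365 days.
Dec 11, 1757 → Dec 11, 1758: 365 days.
Dec 11, 1758 → Dec 11, 1759: 365 days.
Dec 11, 1759 → Dec 11, 1760: 366 days (Feb 29, 1760 is in that span).
Dec 11, 1760 → Dec 11, 1761: 365 days.
Dec 11, 1761 → Dec 11, 1762: 365 days.
Dec 11, 1762 → Dec 11, 1763: 365 days.
Dec 11, 1763 → Dec 11, 1764: 366 days (Feb 29, 1764 is in that span).
Dec 11, 1764 → Dec 11, 1765: 365 days.
Dec 11, 1765 → Dec 11, 1766: 365 days.
Dec 11, 1766 → Dec 11, 1767: 365 days.
Dec 11, 1767 → Dec 11, 1768: 366 days (Feb 29, 1768 is in that span).
Dec 11, 1768 → Dec 11, 1769: 365 days.
Dec 11, 1769 → Dec 11, 1770: 365 days.
Dec 11, 1770 → Dec 11, 1771: 365 days.
Dec 11, 1771 → Dec 11, 1772: 366 days (Feb 29, 1772 is in that span).
Dec 11, 1772 → Dec 11, 1773: 365 days.
Dec 11, 1773 → Dec 11, 1774: 365 days.
Dec 11, 1774 → Dec 11, 1775: 365 days.
Dec 11, 1775 → Dec 11, 1776: 366 days (Feb 29, 1776 is in that span).
Dec 11, 1776 → Jan 11, 1777: 31 days (December has 31).
Jan 11, 1777 → Feb 11, 1777: 31 days (January has 31).
Feb 11, 1777 → Mar 11, 1777: 28 days (February has 28).
Mar 11, 1777 → Apr 11, 1777: 31 days (March has 31).
Apr 11, 1777 → May 11, 1777: 30 days (April has 30).
May 11, 1777 → May 25, 1777: 14 days.
Total: 7836 days.

7836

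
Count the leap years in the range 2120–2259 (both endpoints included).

Multiples of 4 in [2120,2259]: 35.
Of those, multiples of 100: 1 (not leap unless ÷400).
Multiples of 400: 0.
Leap years = 35 − 1 + 0 = 34.

34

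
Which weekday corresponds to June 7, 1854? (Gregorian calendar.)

Doomsday rule: the anchor day for the 1800s is Friday. For year 54: 54÷12 = 4 r 6, and 6÷4 = 1, so 4+6+1 = 11.
Friday + 11 ≡ Tuesday — that's 1854's doomsday.
In June the doomsday date is Jun 6.
Jun 7 is 1 day after Jun 6; 1 mod 7 = 1, so Tuesday + 1 = Wednesday.

Wednesday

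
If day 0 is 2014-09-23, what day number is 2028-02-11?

4889

Sep 23, 2014 → Sep 23, 2015: 365 days.
Sep 23, 2015 → Sep 23, 2016: 366 days (Feb 29, 2016 is in that span).
Sep 23, 2016 → Sep 23, 2017: 365 days.
Sep 23, 2017 → Sep 23, 2018: 365 days.
Sep 23, 2018 → Sep 23, 2019: 365 days.
Sep 23, 2019 → Sep 23, 2020: 366 days (Feb 29, 2020 is in that span).
Sep 23, 2020 → Sep 23, 2021: 365 days.
Sep 23, 2021 → Sep 23, 2022: 365 days.
Sep 23, 2022 → Sep 23, 2023: 365 days.
Sep 23, 2023 → Sep 23, 2024: 366 days (Feb 29, 2024 is in that span).
Sep 23, 2024 → Sep 23, 2025: 365 days.
Sep 23, 2025 → Sep 23, 2026: 365 days.
Sep 23, 2026 → Sep 23, 2027: 365 days.
Sep 23, 2027 → Oct 23, 2027: 30 days (September has 30).
Oct 23, 2027 → Nov 23, 2027: 31 days (October has 31).
Nov 23, 2027 → Dec 23, 2027: 30 days (November has 30).
Dec 23, 2027 → Jan 23, 2028: 31 days (December has 31).
Jan 23, 2028 → Feb 11, 2028: 19 days.
Total: 4889 days.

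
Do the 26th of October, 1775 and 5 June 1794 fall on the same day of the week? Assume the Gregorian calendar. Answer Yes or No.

Yes

From Oct 26, 1775 to Jun 5, 1794 is 6797 days.
6797 mod 7 = 0, so they are the same weekday.
(Oct 26, 1775 is a Thursday; Jun 5, 1794 is a Thursday.)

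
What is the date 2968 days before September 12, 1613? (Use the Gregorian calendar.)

July 28, 1605

−365 (one year) → Sep 12, 1612 (2603 left).
−366 (one year; includes Feb 29, 1612) → Sep 12, 1611 (2237 left).
−365 (one year) → Sep 12, 1610 (1872 left).
−365 (one year) → Sep 12, 1609 (1507 left).
−365 (one year) → Sep 12, 1608 (1142 left).
−366 (one year; includes Feb 29, 1608) → Sep 12, 1607 (776 left).
−365 (one year) → Sep 12, 1606 (411 left).
−365 (one year) → Sep 12, 1605 (46 left).
−12 → Aug 31, 1605 (end of Aug, 31 days; 34 left).
−31 → Jul 31, 1605 (end of Jul, 31 days; 3 left).
−3 → Jul 28, 1605.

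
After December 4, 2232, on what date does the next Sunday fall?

December 9, 2232

Dec 4, 2232 is a Tuesday.
From Tuesday to the next Sunday is 5 days.
Dec 4, 2232 + 5 = Dec 9, 2232.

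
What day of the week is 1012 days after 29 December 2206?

Friday

Dec 29, 2206 is a Monday.
1012 mod 7 = 4, so 1012 days after a Monday is Monday + 4 = Friday.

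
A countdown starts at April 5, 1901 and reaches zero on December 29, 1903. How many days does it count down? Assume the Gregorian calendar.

Apr 5, 1901 → Apr 5, 1902: 365 days.
Apr 5, 1902 → Apr 5, 1903: 365 days.
Apr 5, 1903 → May 5, 1903: 30 days (April has 30).
May 5, 1903 → Jun 5, 1903: 31 days (May has 31).
Jun 5, 1903 → Jul 5, 1903: 30 days (June has 30).
Jul 5, 1903 → Aug 5, 1903: 31 days (July has 31).
Aug 5, 1903 → Sep 5, 1903: 31 days (August has 31).
Sep 5, 1903 → Oct 5, 1903: 30 days (September has 30).
Oct 5, 1903 → Nov 5, 1903: 31 days (October has 31).
Nov 5, 1903 → Dec 5, 1903: 30 days (November has 30).
Dec 5, 1903 → Dec 29, 1903: 24 days.
Total: 998 days.

998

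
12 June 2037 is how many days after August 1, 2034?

1046

Aug 1, 2034 → Aug 1, 2035: 365 days.
Aug 1, 2035 → Aug 1, 2036: 366 days (Feb 29, 2036 is in that span).
Aug 1, 2036 → Sep 1, 2036: 31 days (August has 31).
Sep 1, 2036 → Oct 1, 2036: 30 days (September has 30).
Oct 1, 2036 → Nov 1, 2036: 31 days (October has 31).
Nov 1, 2036 → Dec 1, 2036: 30 days (November has 30).
Dec 1, 2036 → Jan 1, 2037: 31 days (December has 31).
Jan 1, 2037 → Feb 1, 2037: 31 days (January has 31).
Feb 1, 2037 → Mar 1, 2037: 28 days (February has 28).
Mar 1, 2037 → Apr 1, 2037: 31 days (March has 31).
Apr 1, 2037 → May 1, 2037: 30 days (April has 30).
May 1, 2037 → Jun 1, 2037: 31 days (May has 31).
Jun 1, 2037 → Jun 12, 2037: 11 days.
Total: 1046 days.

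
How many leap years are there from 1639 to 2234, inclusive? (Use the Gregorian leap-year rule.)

144

Multiples of 4 in [1639,2234]: 149.
Of those, multiples of 100: 6 (not leap unless ÷400).
Multiples of 400: 1.
Leap years = 149 − 6 + 1 = 144.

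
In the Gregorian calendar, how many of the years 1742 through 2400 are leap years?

160

Multiples of 4 in [1742,2400]: 165.
Of those, multiples of 100: 7 (not leap unless ÷400).
Multiples of 400: 2.
Leap years = 165 − 7 + 2 = 160.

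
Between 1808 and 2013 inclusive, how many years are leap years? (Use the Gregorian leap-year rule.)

51

Multiples of 4 in [1808,2013]: 52.
Of those, multiples of 100: 2 (not leap unless ÷400).
Multiples of 400: 1.
Leap years = 52 − 2 + 1 = 51.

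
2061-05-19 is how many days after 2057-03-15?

Mar 15, 2057 → Mar 15, 2058: 365 days.
Mar 15, 2058 → Mar 15, 2059: 365 days.
Mar 15, 2059 → Mar 15, 2060: 366 days (Feb 29, 2060 is in that span).
Mar 15, 2060 → Mar 15, 2061: 365 days.
Mar 15, 2061 → Apr 15, 2061: 31 days (March has 31).
Apr 15, 2061 → May 15, 2061: 30 days (April has 30).
May 15, 2061 → May 19, 2061: 4 days.
Total: 1526 days.

1526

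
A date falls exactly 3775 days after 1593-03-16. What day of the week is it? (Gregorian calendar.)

First find the weekday of Mar 16, 1593. Doomsday rule: the anchor day for the 1500s is Wednesday. For year 93: 93÷12 = 7 r 9, and 9÷4 = 2, so 7+9+2 = 18.
Wednesday + 18 ≡ Sunday — that's 1593's doomsday.
In March the doomsday date is Mar 14.
Mar 16 is 2 days after Mar 14; 2 mod 7 = 2, so Sunday + 2 = Tuesday.
3775 mod 7 = 2, so 3775 days after a Tuesday is Tuesday + 2 = Thursday.

Thursday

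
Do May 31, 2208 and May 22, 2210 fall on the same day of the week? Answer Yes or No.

Yes

From May 31, 2208 to May 22, 2210 is 721 days.
721 mod 7 = 0, so they are the same weekday.
(May 31, 2208 is a Tuesday; May 22, 2210 is a Tuesday.)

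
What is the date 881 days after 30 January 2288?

June 29, 2290

+366 (one year; includes Feb 29, 2288) → Jan 30, 2289 (515 left).
+365 (one year) → Jan 30, 2290 (150 left).
Jan has 31 days: +2 → Feb 1, 2290 (148 left).
Feb has 28 days: +28 → Mar 1, 2290 (120 left).
Mar has 31 days: +31 → Apr 1, 2290 (89 left).
Apr has 30 days: +30 → May 1, 2290 (59 left).
May has 31 days: +31 → Jun 1, 2290 (28 left).
+28 → Jun 29, 2290.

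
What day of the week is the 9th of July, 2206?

Doomsday rule: the anchor day for the 2200s is Friday. For year 06: 6÷12 = 0 r 6, and 6÷4 = 1, so 0+6+1 = 7.
Friday + 7 ≡ Friday — that's 2206's doomsday.
In July the doomsday date is Jul 11.
Jul 9 is 2 days before Jul 11; 2 mod 7 = 2, so Friday − 2 = Wednesday.

Wednesday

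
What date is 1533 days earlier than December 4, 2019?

September 23, 2015

−365 (one year) → Dec 4, 2018 (1168 left).
−365 (one year) → Dec 4, 2017 (803 left).
−365 (one year) → Dec 4, 2016 (438 left).
−366 (one year; includes Feb 29, 2016) → Dec 4, 2015 (72 left).
−4 → Nov 30, 2015 (end of Nov, 30 days; 68 left).
−30 → Oct 31, 2015 (end of Oct, 31 days; 38 left).
−31 → Sep 30, 2015 (end of Sep, 30 days; 7 left).
−7 → Sep 23, 2015.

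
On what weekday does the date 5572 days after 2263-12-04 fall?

Dec 4, 2263 is a Friday.
5572 mod 7 = 0, so 5572 days after a Friday is Friday + 0 = Friday.

Friday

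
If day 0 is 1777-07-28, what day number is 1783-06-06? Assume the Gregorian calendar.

Jul 28, 1777 → Jul 28, 1778: 365 days.
Jul 28, 1778 → Jul 28, 1779: 365 days.
Jul 28, 1779 → Jul 28, 1780: 366 days (Feb 29, 1780 is in that span).
Jul 28, 1780 → Jul 28, 1781: 365 days.
Jul 28, 1781 → Jul 28, 1782: 365 days.
Jul 28, 1782 → Aug 28, 1782: 31 days (July has 31).
Aug 28, 1782 → Sep 28, 1782: 31 days (August has 31).
Sep 28, 1782 → Oct 28, 1782: 30 days (September has 30).
Oct 28, 1782 → Nov 28, 1782: 31 days (October has 31).
Nov 28, 1782 → Dec 28, 1782: 30 days (November has 30).
Dec 28, 1782 → Jan 28, 1783: 31 days (December has 31).
Jan 28, 1783 → Feb 28, 1783: 31 days (January has 31).
Feb 28, 1783 → Mar 28, 1783: 28 days (February has 28).
Mar 28, 1783 → Apr 28, 1783: 31 days (March has 31).
Apr 28, 1783 → May 28, 1783: 30 days (April has 30).
May 28, 1783 → Jun 6, 1783: 9 days.
Total: 2139 days.

2139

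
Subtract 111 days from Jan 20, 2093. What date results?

October 1, 2092

−20 → Dec 31, 2092 (end of Dec, 31 days; 91 left).
−31 → Nov 30, 2092 (end of Nov, 30 days; 60 left).
−30 → Oct 31, 2092 (end of Oct, 31 days; 30 left).
−30 → Oct 1, 2092.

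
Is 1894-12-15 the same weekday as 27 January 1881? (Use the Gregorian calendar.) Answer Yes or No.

From Jan 27, 1881 to Dec 15, 1894 is 5070 days.
5070 mod 7 = 2, so they are different weekdays.
(Jan 27, 1881 is a Thursday; Dec 15, 1894 is a Saturday.)

No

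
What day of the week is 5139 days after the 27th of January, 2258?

First find the weekday of Jan 27, 2258. Doomsday rule: the anchor day for the 2200s is Friday. For year 58: 58÷12 = 4 r 10, and 10÷4 = 2, so 4+10+2 = 16.
Friday + 16 ≡ Sunday — that's 2258's doomsday.
In January the doomsday date is Jan 3 (2258 is not a leap year).
Jan 27 is 24 days after Jan 3; 24 mod 7 = 3, so Sunday + 3 = Wednesday.
5139 mod 7 = 1, so 5139 days after a Wednesday is Wednesday + 1 = Thursday.

Thursday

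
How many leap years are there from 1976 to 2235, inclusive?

Multiples of 4 in [1976,2235]: 65.
Of those, multiples of 100: 3 (not leap unless ÷400).
Multiples of 400: 1.
Leap years = 65 − 3 + 1 = 63.

63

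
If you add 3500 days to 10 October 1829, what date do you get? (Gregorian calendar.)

+365 (one year) → Oct 10, 1830 (3135 left).
+365 (one year) → Oct 10, 1831 (2770 left).
+366 (one year; includes Feb 29, 1832) → Oct 10, 1832 (2404 left).
+365 (one year) → Oct 10, 1833 (2039 left).
+365 (one year) → Oct 10, 1834 (1674 left).
+365 (one year) → Oct 10, 1835 (1309 left).
+366 (one year; includes Feb 29, 1836) → Oct 10, 1836 (943 left).
+365 (one year) → Oct 10, 1837 (578 left).
+365 (one year) → Oct 10, 1838 (213 left).
Oct has 31 days: +22 → Nov 1, 1838 (191 left).
Nov has 30 days: +30 → Dec 1, 1838 (161 left).
Dec has 31 days: +31 → Jan 1, 1839 (130 left).
Jan has 31 days: +31 → Feb 1, 1839 (99 left).
Feb has 28 days: +28 → Mar 1, 1839 (71 left).
Mar has 31 days: +31 → Apr 1, 1839 (40 left).
Apr has 30 days: +30 → May 1, 1839 (10 left).
+10 → May 11, 1839.

May 11, 1839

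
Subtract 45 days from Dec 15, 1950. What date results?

−15 → Nov 30, 1950 (end of Nov, 30 days; 30 left).
−30 → Oct 31, 1950 (end of Oct, 31 days; 0 left).

October 31, 1950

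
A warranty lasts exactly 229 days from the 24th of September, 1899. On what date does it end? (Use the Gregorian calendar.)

Sep has 30 days: +7 → Oct 1, 1899 (222 left).
Oct has 31 days: +31 → Nov 1, 1899 (191 left).
Nov has 30 days: +30 → Dec 1, 1899 (161 left).
Dec has 31 days: +31 → Jan 1, 1900 (130 left).
Jan has 31 days: +31 → Feb 1, 1900 (99 left).
Feb has 28 days: +28 → Mar 1, 1900 (71 left).
Mar has 31 days: +31 → Apr 1, 1900 (40 left).
Apr has 30 days: +30 → May 1, 1900 (10 left).
+10 → May 11, 1900.

May 11, 1900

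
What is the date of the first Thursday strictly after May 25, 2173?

May 27, 2173

May 25, 2173 is a Tuesday.
From Tuesday to the next Thursday is 2 days.
May 25, 2173 + 2 = May 27, 2173.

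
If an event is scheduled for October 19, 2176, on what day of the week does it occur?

January 1, 2176 is a Monday.
Jan 1, 2176 → Feb 1, 2176: 31 days (January has 31).
Feb 1, 2176 → Mar 1, 2176: 29 days (February has 29).
Mar 1, 2176 → Apr 1, 2176: 31 days (March has 31).
Apr 1, 2176 → May 1, 2176: 30 days (April has 30).
May 1, 2176 → Jun 1, 2176: 31 days (May has 31).
Jun 1, 2176 → Jul 1, 2176: 30 days (June has 30).
Jul 1, 2176 → Aug 1, 2176: 31 days (July has 31).
Aug 1, 2176 → Sep 1, 2176: 31 days (August has 31).
Sep 1, 2176 → Oct 1, 2176: 30 days (September has 30).
Oct 1, 2176 → Oct 19, 2176: 18 days.
Total: 292 days.
292 mod 7 = 5, so Monday + 5 = Saturday.

Saturday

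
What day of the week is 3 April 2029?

January 1, 2029 is a Monday.
Jan 1, 2029 → Feb 1, 2029: 31 days (January has 31).
Feb 1, 2029 → Mar 1, 2029: 28 days (February has 28).
Mar 1, 2029 → Apr 1, 2029: 31 days (March has 31).
Apr 1, 2029 → Apr 3, 2029: 2 days.
Total: 92 days.
92 mod 7 = 1, so Monday + 1 = Tuesday.

Tuesday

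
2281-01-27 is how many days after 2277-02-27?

Feb 27, 2277 → Feb 27, 2278: 365 days.
Feb 27, 2278 → Feb 27, 2279: 365 days.
Feb 27, 2279 → Feb 27, 2280: 365 days.
Feb 27, 2280 → Mar 27, 2280: 29 days (February has 29).
Mar 27, 2280 → Apr 27, 2280: 31 days (March has 31).
Apr 27, 2280 → May 27, 2280: 30 days (April has 30).
May 27, 2280 → Jun 27, 2280: 31 days (May has 31).
Jun 27, 2280 → Jul 27, 2280: 30 days (June has 30).
Jul 27, 2280 → Aug 27, 2280: 31 days (July has 31).
Aug 27, 2280 → Sep 27, 2280: 31 days (August has 31).
Sep 27, 2280 → Oct 27, 2280: 30 days (September has 30).
Oct 27, 2280 → Nov 27, 2280: 31 days (October has 31).
Nov 27, 2280 → Dec 27, 2280: 30 days (November has 30).
Dec 27, 2280 → Jan 27, 2281: 31 days.
Total: 1430 days.

1430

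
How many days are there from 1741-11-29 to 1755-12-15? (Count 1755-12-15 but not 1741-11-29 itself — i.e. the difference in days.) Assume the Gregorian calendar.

5129

Nov 29, 1741 → Nov 29, 1742: 365 days.
Nov 29, 1742 → Nov 29, 1743: 365 days.
Nov 29, 1743 → Nov 29, 1744: 366 days (Feb 29, 1744 is in that span).
Nov 29, 1744 → Nov 29, 1745: 365 days.
Nov 29, 1745 → Nov 29, 1746: 365 days.
Nov 29, 1746 → Nov 29, 1747: 365 days.
Nov 29, 1747 → Nov 29, 1748: 366 days (Feb 29, 1748 is in that span).
Nov 29, 1748 → Nov 29, 1749: 365 days.
Nov 29, 1749 → Nov 29, 1750: 365 days.
Nov 29, 1750 → Nov 29, 1751: 365 days.
Nov 29, 1751 → Nov 29, 1752: 366 days (Feb 29, 1752 is in that span).
Nov 29, 1752 → Nov 29, 1753: 365 days.
Nov 29, 1753 → Nov 29, 1754: 365 days.
Nov 29, 1754 → Dec 29, 1754: 30 days (November has 30).
Dec 29, 1754 → Jan 29, 1755: 31 days (December has 31).
Jan 29, 1755 → Feb 28, 1755: 30 days (January has 31).
Feb 28, 1755 → Mar 28, 1755: 28 days (February has 28).
Mar 28, 1755 → Apr 28, 1755: 31 days (March has 31).
Apr 28, 1755 → May 28, 1755: 30 days (April has 30).
May 28, 1755 → Jun 28, 1755: 31 days (May has 31).
Jun 28, 1755 → Jul 28, 1755: 30 days (June has 30).
Jul 28, 1755 → Aug 28, 1755: 31 days (July has 31).
Aug 28, 1755 → Sep 28, 1755: 31 days (August has 31).
Sep 28, 1755 → Oct 28, 1755: 30 days (September has 30).
Oct 28, 1755 → Nov 28, 1755: 31 days (October has 31).
Nov 28, 1755 → Dec 15, 1755: 17 days.
Total: 5129 days.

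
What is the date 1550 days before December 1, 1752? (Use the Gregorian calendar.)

−366 (one year; includes Feb 29, 1752) → Dec 1, 1751 (1184 left).
−365 (one year) → Dec 1, 1750 (819 left).
−365 (one year) → Dec 1, 1749 (454 left).
−365 (one year) → Dec 1, 1748 (89 left).
−1 → Nov 30, 1748 (end of Nov, 30 days; 88 left).
−30 → Oct 31, 1748 (end of Oct, 31 days; 58 left).
−31 → Sep 30, 1748 (end of Sep, 30 days; 27 left).
−27 → Sep 3, 1748.

September 3, 1748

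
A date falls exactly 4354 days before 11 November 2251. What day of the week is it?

Tuesday

First find the weekday of Nov 11, 2251. Doomsday rule: the anchor day for the 2200s is Friday. For year 51: 51÷12 = 4 r 3, and 3÷4 = 0, so 4+3+0 = 7.
Friday + 7 ≡ Friday — that's 2251's doomsday.
In November the doomsday date is Nov 7.
Nov 11 is 4 days after Nov 7; 4 mod 7 = 4, so Friday + 4 = Tuesday.
4354 mod 7 = 0, so 4354 days before a Tuesday is Tuesday − 0 = Tuesday.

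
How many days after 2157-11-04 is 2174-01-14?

5915

Nov 4, 2157 → Nov 4, 2158: 365 days.
Nov 4, 2158 → Nov 4, 2159: 365 days.
Nov 4, 2159 → Nov 4, 2160: 366 days (Feb 29, 2160 is in that span).
Nov 4, 2160 → Nov 4, 2161: 365 days.
Nov 4, 2161 → Nov 4, 2162: 365 days.
Nov 4, 2162 → Nov 4, 2163: 365 days.
Nov 4, 2163 → Nov 4, 2164: 366 days (Feb 29, 2164 is in that span).
Nov 4, 2164 → Nov 4, 2165: 365 days.
Nov 4, 2165 → Nov 4, 2166: 365 days.
Nov 4, 2166 → Nov 4, 2167: 365 days.
Nov 4, 2167 → Nov 4, 2168: 366 days (Feb 29, 2168 is in that span).
Nov 4, 2168 → Nov 4, 2169: 365 days.
Nov 4, 2169 → Nov 4, 2170: 365 days.
Nov 4, 2170 → Nov 4, 2171: 365 days.
Nov 4, 2171 → Nov 4, 2172: 366 days (Feb 29, 2172 is in that span).
Nov 4, 2172 → Nov 4, 2173: 365 days.
Nov 4, 2173 → Dec 4, 2173: 30 days (November has 30).
Dec 4, 2173 → Jan 4, 2174: 31 days (December has 31).
Jan 4, 2174 → Jan 14, 2174: 10 days.
Total: 5915 days.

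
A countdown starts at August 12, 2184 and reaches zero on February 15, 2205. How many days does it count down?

Aug 12, 2184 → Aug 12, 2185: 365 days.
Aug 12, 2185 → Aug 12, 2186: 365 days.
Aug 12, 2186 → Aug 12, 2187: 365 days.
Aug 12, 2187 → Aug 12, 2188: 366 days (Feb 29, 2188 is in that span).
Aug 12, 2188 → Aug 12, 2189: 365 days.
Aug 12, 2189 → Aug 12, 2190: 365 days.
Aug 12, 2190 → Aug 12, 2191: 365 days.
Aug 12, 2191 → Aug 12, 2192: 366 days (Feb 29, 2192 is in that span).
Aug 12, 2192 → Aug 12, 2193: 365 days.
Aug 12, 2193 → Aug 12, 2194: 365 days.
Aug 12, 2194 → Aug 12, 2195: 365 days.
Aug 12, 2195 → Aug 12, 2196: 366 days (Feb 29, 2196 is in that span).
Aug 12, 2196 → Aug 12, 2197: 365 days.
Aug 12, 2197 → Aug 12, 2198: 365 days.
Aug 12, 2198 → Aug 12, 2199: 365 days.
Aug 12, 2199 → Aug 12, 2200: 365 days.
Aug 12, 2200 → Aug 12, 2201: 365 days.
Aug 12, 2201 → Aug 12, 2202: 365 days.
Aug 12, 2202 → Aug 12, 2203: 365 days.
Aug 12, 2203 → Aug 12, 2204: 366 days (Feb 29, 2204 is in that span).
Aug 12, 2204 → Sep 12, 2204: 31 days (August has 31).
Sep 12, 2204 → Oct 12, 2204: 30 days (September has 30).
Oct 12, 2204 → Nov 12, 2204: 31 days (October has 31).
Nov 12, 2204 → Dec 12, 2204: 30 days (November has 30).
Dec 12, 2204 → Jan 12, 2205: 31 days (December has 31).
Jan 12, 2205 → Feb 12, 2205: 31 days (January has 31).
Feb 12, 2205 → Feb 15, 2205: 3 days.
Total: 7491 days.

7491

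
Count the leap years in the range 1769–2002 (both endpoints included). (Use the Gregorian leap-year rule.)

56

Multiples of 4 in [1769,2002]: 58.
Of those, multiples of 100: 3 (not leap unless ÷400).
Multiples of 400: 1.
Leap years = 58 − 3 + 1 = 56.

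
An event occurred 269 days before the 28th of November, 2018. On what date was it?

March 4, 2018

−28 → Oct 31, 2018 (end of Oct, 31 days; 241 left).
−31 → Sep 30, 2018 (end of Sep, 30 days; 210 left).
−30 → Aug 31, 2018 (end of Aug, 31 days; 180 left).
−31 → Jul 31, 2018 (end of Jul, 31 days; 149 left).
−31 → Jun 30, 2018 (end of Jun, 30 days; 118 left).
−30 → May 31, 2018 (end of May, 31 days; 88 left).
−31 → Apr 30, 2018 (end of Apr, 30 days; 57 left).
−30 → Mar 31, 2018 (end of Mar, 31 days; 27 left).
−27 → Mar 4, 2018.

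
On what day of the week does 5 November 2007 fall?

Doomsday rule: the anchor day for the 2000s is Tuesday. For year 07: 7÷12 = 0 r 7, and 7÷4 = 1, so 0+7+1 = 8.
Tuesday + 8 ≡ Wednesday — that's 2007's doomsday.
In November the doomsday date is Nov 7.
Nov 5 is 2 days before Nov 7; 2 mod 7 = 2, so Wednesday − 2 = Monday.

Monday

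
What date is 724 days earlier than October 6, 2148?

October 13, 2146

−366 (one year; includes Feb 29, 2148) → Oct 6, 2147 (358 left).
−6 → Sep 30, 2147 (end of Sep, 30 days; 352 left).
−30 → Aug 31, 2147 (end of Aug, 31 days; 322 left).
−31 → Jul 31, 2147 (end of Jul, 31 days; 291 left).
−31 → Jun 30, 2147 (end of Jun, 30 days; 260 left).
−30 → May 31, 2147 (end of May, 31 days; 230 left).
−31 → Apr 30, 2147 (end of Apr, 30 days; 199 left).
−30 → Mar 31, 2147 (end of Mar, 31 days; 169 left).
−31 → Feb 28, 2147 (end of Feb, 28 days; 138 left).
−28 → Jan 31, 2147 (end of Jan, 31 days; 110 left).
−31 → Dec 31, 2146 (end of Dec, 31 days; 79 left).
−31 → Nov 30, 2146 (end of Nov, 30 days; 48 left).
−30 → Oct 31, 2146 (end of Oct, 31 days; 18 left).
−18 → Oct 13, 2146.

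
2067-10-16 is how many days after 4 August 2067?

73

Aug 4, 2067 → Sep 4, 2067: 31 days (August has 31).
Sep 4, 2067 → Oct 4, 2067: 30 days (September has 30).
Oct 4, 2067 → Oct 16, 2067: 12 days.
Total: 73 days.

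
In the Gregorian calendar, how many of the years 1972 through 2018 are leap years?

Multiples of 4 in [1972,2018]: 12.
Of those, multiples of 100: 1 (not leap unless ÷400).
Multiples of 400: 1.
Leap years = 12 − 1 + 1 = 12.

12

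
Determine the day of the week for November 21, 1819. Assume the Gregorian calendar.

Sunday

Doomsday rule: the anchor day for the 1800s is Friday. For year 19: 19÷12 = 1 r 7, and 7÷4 = 1, so 1+7+1 = 9.
Friday + 9 ≡ Sunday — that's 1819's doomsday.
In November the doomsday date is Nov 7.
Nov 21 is 14 days after Nov 7; 14 mod 7 = 0, so Sunday + 0 = Sunday.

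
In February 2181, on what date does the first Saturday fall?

February 1, 2181 is a Thursday.
The first Saturday is therefore February 3 (2 days later).

February 3, 2181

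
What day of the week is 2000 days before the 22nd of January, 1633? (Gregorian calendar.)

Jan 22, 1633 is a Saturday.
2000 mod 7 = 5, so 2000 days before a Saturday is Saturday − 5 = Monday.

Monday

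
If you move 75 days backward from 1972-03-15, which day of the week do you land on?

Friday

Mar 15, 1972 is a Wednesday.
75 mod 7 = 5, so 75 days before a Wednesday is Wednesday − 5 = Friday.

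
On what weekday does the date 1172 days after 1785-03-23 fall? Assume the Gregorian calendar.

Saturday

Mar 23, 1785 is a Wednesday.
1172 mod 7 = 3, so 1172 days after a Wednesday is Wednesday + 3 = Saturday.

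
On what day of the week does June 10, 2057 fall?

Sunday

January 1, 2057 is a Monday.
Jan 1, 2057 → Feb 1, 2057: 31 days (January has 31).
Feb 1, 2057 → Mar 1, 2057: 28 days (February has 28).
Mar 1, 2057 → Apr 1, 2057: 31 days (March has 31).
Apr 1, 2057 → May 1, 2057: 30 days (April has 30).
May 1, 2057 → Jun 1, 2057: 31 days (May has 31).
Jun 1, 2057 → Jun 10, 2057: 9 days.
Total: 160 days.
160 mod 7 = 6, so Monday + 6 = Sunday.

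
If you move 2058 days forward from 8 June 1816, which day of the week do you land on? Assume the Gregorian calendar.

Jun 8, 1816 is a Saturday.
2058 mod 7 = 0, so 2058 days after a Saturday is Saturday + 0 = Saturday.

Saturday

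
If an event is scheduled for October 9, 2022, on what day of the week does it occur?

Sunday

January 1, 2022 is a Saturday.
Jan 1, 2022 → Feb 1, 2022: 31 days (January has 31).
Feb 1, 2022 → Mar 1, 2022: 28 days (February has 28).
Mar 1, 2022 → Apr 1, 2022: 31 days (March has 31).
Apr 1, 2022 → May 1, 2022: 30 days (April has 30).
May 1, 2022 → Jun 1, 2022: 31 days (May has 31).
Jun 1, 2022 → Jul 1, 2022: 30 days (June has 30).
Jul 1, 2022 → Aug 1, 2022: 31 days (July has 31).
Aug 1, 2022 → Sep 1, 2022: 31 days (August has 31).
Sep 1, 2022 → Oct 1, 2022: 30 days (September has 30).
Oct 1, 2022 → Oct 9, 2022: 8 days.
Total: 281 days.
281 mod 7 = 1, so Saturday + 1 = Sunday.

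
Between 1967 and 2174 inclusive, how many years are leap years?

51

Multiples of 4 in [1967,2174]: 52.
Of those, multiples of 100: 2 (not leap unless ÷400).
Multiples of 400: 1.
Leap years = 52 − 2 + 1 = 51.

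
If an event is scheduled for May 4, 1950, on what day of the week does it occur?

Doomsday rule: the anchor day for the 1900s is Wednesday. For year 50: 50÷12 = 4 r 2, and 2÷4 = 0, so 4+2+0 = 6.
Wednesday + 6 ≡ Tuesday — that's 1950's doomsday.
In May the doomsday date is May 9.
May 4 is 5 days before May 9; 5 mod 7 = 5, so Tuesday − 5 = Thursday.

Thursday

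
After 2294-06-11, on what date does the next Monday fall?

June 18, 2294

Jun 11, 2294 is a Monday.
From Monday to the next Monday is 7 days.
Jun 11, 2294 + 7 = Jun 18, 2294.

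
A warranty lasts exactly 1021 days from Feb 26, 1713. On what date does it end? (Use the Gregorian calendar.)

December 14, 1715

+365 (one year) → Feb 26, 1714 (656 left).
+365 (one year) → Feb 26, 1715 (291 left).
Feb has 28 days: +3 → Mar 1, 1715 (288 left).
Mar has 31 days: +31 → Apr 1, 1715 (257 left).
Apr has 30 days: +30 → May 1, 1715 (227 left).
May has 31 days: +31 → Jun 1, 1715 (196 left).
Jun has 30 days: +30 → Jul 1, 1715 (166 left).
Jul has 31 days: +31 → Aug 1, 1715 (135 left).
Aug has 31 days: +31 → Sep 1, 1715 (104 left).
Sep has 30 days: +30 → Oct 1, 1715 (74 left).
Oct has 31 days: +31 → Nov 1, 1715 (43 left).
Nov has 30 days: +30 → Dec 1, 1715 (13 left).
+13 → Dec 14, 1715.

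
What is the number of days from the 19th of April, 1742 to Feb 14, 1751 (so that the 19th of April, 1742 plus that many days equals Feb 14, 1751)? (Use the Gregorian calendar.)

Apr 19, 1742 → Apr 19, 1743: 365 days.
Apr 19, 1743 → Apr 19, 1744: 366 days (Feb 29, 1744 is in that span).
Apr 19, 1744 → Apr 19, 1745: 365 days.
Apr 19, 1745 → Apr 19, 1746: 365 days.
Apr 19, 1746 → Apr 19, 1747: 365 days.
Apr 19, 1747 → Apr 19, 1748: 366 days (Feb 29, 1748 is in that span).
Apr 19, 1748 → Apr 19, 1749: 365 days.
Apr 19, 1749 → Apr 19, 1750: 365 days.
Apr 19, 1750 → May 19, 1750: 30 days (April has 30).
May 19, 1750 → Jun 19, 1750: 31 days (May has 31).
Jun 19, 1750 → Jul 19, 1750: 30 days (June has 30).
Jul 19, 1750 → Aug 19, 1750: 31 days (July has 31).
Aug 19, 1750 → Sep 19, 1750: 31 days (August has 31).
Sep 19, 1750 → Oct 19, 1750: 30 days (September has 30).
Oct 19, 1750 → Nov 19, 1750: 31 days (October has 31).
Nov 19, 1750 → Dec 19, 1750: 30 days (November has 30).
Dec 19, 1750 → Jan 19, 1751: 31 days (December has 31).
Jan 19, 1751 → Feb 14, 1751: 26 days.
Total: 3223 days.

3223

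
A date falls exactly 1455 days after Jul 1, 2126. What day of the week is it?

Sunday

Jul 1, 2126 is a Monday.
1455 mod 7 = 6, so 1455 days after a Monday is Monday + 6 = Sunday.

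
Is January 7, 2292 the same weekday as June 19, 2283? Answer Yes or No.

From Jun 19, 2283 to Jan 7, 2292 is 3124 days.
3124 mod 7 = 2, so they are different weekdays.
(Jun 19, 2283 is a Tuesday; Jan 7, 2292 is a Thursday.)

No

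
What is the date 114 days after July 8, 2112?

October 30, 2112

Jul has 31 days: +24 → Aug 1, 2112 (90 left).
Aug has 31 days: +31 → Sep 1, 2112 (59 left).
Sep has 30 days: +30 → Oct 1, 2112 (29 left).
+29 → Oct 30, 2112.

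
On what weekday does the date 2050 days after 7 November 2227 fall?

Tuesday

Nov 7, 2227 is a Wednesday.
2050 mod 7 = 6, so 2050 days after a Wednesday is Wednesday + 6 = Tuesday.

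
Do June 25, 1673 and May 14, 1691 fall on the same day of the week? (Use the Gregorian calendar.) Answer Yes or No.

From Jun 25, 1673 to May 14, 1691 is 6532 days.
6532 mod 7 = 1, so they are different weekdays.
(Jun 25, 1673 is a Sunday; May 14, 1691 is a Monday.)

No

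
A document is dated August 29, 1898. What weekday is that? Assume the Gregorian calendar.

Doomsday rule: the anchor day for the 1800s is Friday. For year 98: 98÷12 = 8 r 2, and 2÷4 = 0, so 8+2+0 = 10.
Friday + 10 ≡ Monday — that's 1898's doomsday.
In August the doomsday date is Aug 8.
Aug 29 is 21 days after Aug 8; 21 mod 7 = 0, so Monday + 0 = Monday.

Monday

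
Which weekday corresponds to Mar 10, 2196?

Doomsday rule: the anchor day for the 2100s is Sunday. For year 96: 96÷12 = 8 r 0, and 0÷4 = 0, so 8+0+0 = 8.
Sunday + 8 ≡ Monday — that's 2196's doomsday.
In March the doomsday date is Mar 14.
Mar 10 is 4 days before Mar 14; 4 mod 7 = 4, so Monday − 4 = Thursday.

Thursday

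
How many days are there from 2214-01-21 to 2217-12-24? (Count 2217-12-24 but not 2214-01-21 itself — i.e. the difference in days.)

Jan 21, 2214 → Jan 21, 2215: 365 days.
Jan 21, 2215 → Jan 21, 2216: 365 days.
Jan 21, 2216 → Jan 21, 2217: 366 days (Feb 29, 2216 is in that span).
Jan 21, 2217 → Feb 21, 2217: 31 days (January has 31).
Feb 21, 2217 → Mar 21, 2217: 28 days (February has 28).
Mar 21, 2217 → Apr 21, 2217: 31 days (March has 31).
Apr 21, 2217 → May 21, 2217: 30 days (April has 30).
May 21, 2217 → Jun 21, 2217: 31 days (May has 31).
Jun 21, 2217 → Jul 21, 2217: 30 days (June has 30).
Jul 21, 2217 → Aug 21, 2217: 31 days (July has 31).
Aug 21, 2217 → Sep 21, 2217: 31 days (August has 31).
Sep 21, 2217 → Oct 21, 2217: 30 days (September has 30).
Oct 21, 2217 → Nov 21, 2217: 31 days (October has 31).
Nov 21, 2217 → Dec 21, 2217: 30 days (November has 30).
Dec 21, 2217 → Dec 24, 2217: 3 days.
Total: 1433 days.

1433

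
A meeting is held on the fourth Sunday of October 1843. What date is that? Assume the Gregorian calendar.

October 1, 1843 is a Sunday.
The first Sunday is therefore October 1 (same day).
The fourth Sunday is 1 + 3×7 = October 22.

October 22, 1843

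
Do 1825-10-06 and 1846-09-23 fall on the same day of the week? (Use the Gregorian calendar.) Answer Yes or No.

No

From Oct 6, 1825 to Sep 23, 1846 is 7657 days.
7657 mod 7 = 6, so they are different weekdays.
(Oct 6, 1825 is a Thursday; Sep 23, 1846 is a Wednesday.)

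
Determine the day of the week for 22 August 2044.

January 1, 2044 is a Friday.
Jan 1, 2044 → Feb 1, 2044: 31 days (January has 31).
Feb 1, 2044 → Mar 1, 2044: 29 days (February has 29).
Mar 1, 2044 → Apr 1, 2044: 31 days (March has 31).
Apr 1, 2044 → May 1, 2044: 30 days (April has 30).
May 1, 2044 → Jun 1, 2044: 31 days (May has 31).
Jun 1, 2044 → Jul 1, 2044: 30 days (June has 30).
Jul 1, 2044 → Aug 1, 2044: 31 days (July has 31).
Aug 1, 2044 → Aug 22, 2044: 21 days.
Total: 234 days.
234 mod 7 = 3, so Friday + 3 = Monday.

Monday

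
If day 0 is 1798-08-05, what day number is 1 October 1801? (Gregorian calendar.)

1152

Aug 5, 1798 → Aug 5, 1799: 365 days.
Aug 5, 1799 → Aug 5, 1800: 365 days.
Aug 5, 1800 → Aug 5, 1801: 365 days.
Aug 5, 1801 → Sep 5, 1801: 31 days (August has 31).
Sep 5, 1801 → Oct 1, 1801: 26 days.
Total: 1152 days.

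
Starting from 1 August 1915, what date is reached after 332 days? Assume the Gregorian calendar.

June 28, 1916

Aug has 31 days: +31 → Sep 1, 1915 (301 left).
Sep has 30 days: +30 → Oct 1, 1915 (271 left).
Oct has 31 days: +31 → Nov 1, 1915 (240 left).
Nov has 30 days: +30 → Dec 1, 1915 (210 left).
Dec has 31 days: +31 → Jan 1, 1916 (179 left).
Jan has 31 days: +31 → Feb 1, 1916 (148 left).
Feb has 29 days: +29 → Mar 1, 1916 (119 left).
Mar has 31 days: +31 → Apr 1, 1916 (88 left).
Apr has 30 days: +30 → May 1, 1916 (58 left).
May has 31 days: +31 → Jun 1, 1916 (27 left).
+27 → Jun 28, 1916.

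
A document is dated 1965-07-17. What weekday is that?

Saturday

Doomsday rule: the anchor day for the 1900s is Wednesday. For year 65: 65÷12 = 5 r 5, and 5÷4 = 1, so 5+5+1 = 11.
Wednesday + 11 ≡ Sunday — that's 1965's doomsday.
In July the doomsday date is Jul 11.
Jul 17 is 6 days after Jul 11; 6 mod 7 = 6, so Sunday + 6 = Saturday.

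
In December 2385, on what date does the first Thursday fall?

December 1, 2385 is a Sunday.
The first Thursday is therefore December 5 (4 days later).

December 5, 2385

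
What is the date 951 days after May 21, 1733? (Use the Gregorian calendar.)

+365 (one year) → May 21, 1734 (586 left).
+365 (one year) → May 21, 1735 (221 left).
May has 31 days: +11 → Jun 1, 1735 (210 left).
Jun has 30 days: +30 → Jul 1, 1735 (180 left).
Jul has 31 days: +31 → Aug 1, 1735 (149 left).
Aug has 31 days: +31 → Sep 1, 1735 (118 left).
Sep has 30 days: +30 → Oct 1, 1735 (88 left).
Oct has 31 days: +31 → Nov 1, 1735 (57 left).
Nov has 30 days: +30 → Dec 1, 1735 (27 left).
+27 → Dec 28, 1735.

December 28, 1735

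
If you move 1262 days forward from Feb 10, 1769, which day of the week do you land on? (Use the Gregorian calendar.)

Feb 10, 1769 is a Friday.
1262 mod 7 = 2, so 1262 days after a Friday is Friday + 2 = Sunday.

Sunday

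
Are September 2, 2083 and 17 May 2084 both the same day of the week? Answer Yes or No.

No

From Sep 2, 2083 to May 17, 2084 is 258 days.
258 mod 7 = 6, so they are different weekdays.
(Sep 2, 2083 is a Thursday; May 17, 2084 is a Wednesday.)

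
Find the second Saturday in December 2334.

December 1, 2334 is a Saturday.
The first Saturday is therefore December 1 (same day).
The second Saturday is 1 + 1×7 = December 8.

December 8, 2334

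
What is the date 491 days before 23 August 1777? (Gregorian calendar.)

−365 (one year) → Aug 23, 1776 (126 left).
−23 → Jul 31, 1776 (end of Jul, 31 days; 103 left).
−31 → Jun 30, 1776 (end of Jun, 30 days; 72 left).
−30 → May 31, 1776 (end of May, 31 days; 42 left).
−31 → Apr 30, 1776 (end of Apr, 30 days; 11 left).
−11 → Apr 19, 1776.

April 19, 1776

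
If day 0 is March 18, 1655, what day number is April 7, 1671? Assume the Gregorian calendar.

5864

Mar 18, 1655 → Mar 18, 1656: 366 days (Feb 29, 1656 is in that span).
Mar 18, 1656 → Mar 18, 1657: 365 days.
Mar 18, 1657 → Mar 18, 1658: 365 days.
Mar 18, 1658 → Mar 18, 1659: 365 days.
Mar 18, 1659 → Mar 18, 1660: 366 days (Feb 29, 1660 is in that span).
Mar 18, 1660 → Mar 18, 1661: 365 days.
Mar 18, 1661 → Mar 18, 1662: 365 days.
Mar 18, 1662 → Mar 18, 1663: 365 days.
Mar 18, 1663 → Mar 18, 1664: 366 days (Feb 29, 1664 is in that span).
Mar 18, 1664 → Mar 18, 1665: 365 days.
Mar 18, 1665 → Mar 18, 1666: 365 days.
Mar 18, 1666 → Mar 18, 1667: 365 days.
Mar 18, 1667 → Mar 18, 1668: 366 days (Feb 29, 1668 is in that span).
Mar 18, 1668 → Mar 18, 1669: 365 days.
Mar 18, 1669 → Mar 18, 1670: 365 days.
Mar 18, 1670 → Apr 18, 1670: 31 days (March has 31).
Apr 18, 1670 → May 18, 1670: 30 days (April has 30).
May 18, 1670 → Jun 18, 1670: 31 days (May has 31).
Jun 18, 1670 → Jul 18, 1670: 30 days (June has 30).
Jul 18, 1670 → Aug 18, 1670: 31 days (July has 31).
Aug 18, 1670 → Sep 18, 1670: 31 days (August has 31).
Sep 18, 1670 → Oct 18, 1670: 30 days (September has 30).
Oct 18, 1670 → Nov 18, 1670: 31 days (October has 31).
Nov 18, 1670 → Dec 18, 1670: 30 days (November has 30).
Dec 18, 1670 → Jan 18, 1671: 31 days (December has 31).
Jan 18, 1671 → Feb 18, 1671: 31 days (January has 31).
Feb 18, 1671 → Mar 18, 1671: 28 days (February has 28).
Mar 18, 1671 → Apr 7, 1671: 20 days.
Total: 5864 days.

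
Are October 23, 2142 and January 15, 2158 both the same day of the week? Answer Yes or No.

From Oct 23, 2142 to Jan 15, 2158 is 5563 days.
5563 mod 7 = 5, so they are different weekdays.
(Oct 23, 2142 is a Tuesday; Jan 15, 2158 is a Sunday.)

No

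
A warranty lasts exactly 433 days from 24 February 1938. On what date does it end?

+365 (one year) → Feb 24, 1939 (68 left).
Feb has 28 days: +5 → Mar 1, 1939 (63 left).
Mar has 31 days: +31 → Apr 1, 1939 (32 left).
Apr has 30 days: +30 → May 1, 1939 (2 left).
+2 → May 3, 1939.

May 3, 1939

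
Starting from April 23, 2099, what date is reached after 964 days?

December 13, 2101

+365 (one year) → Apr 23, 2100 (599 left).
+365 (one year) → Apr 23, 2101 (234 left).
Apr has 30 days: +8 → May 1, 2101 (226 left).
May has 31 days: +31 → Jun 1, 2101 (195 left).
Jun has 30 days: +30 → Jul 1, 2101 (165 left).
Jul has 31 days: +31 → Aug 1, 2101 (134 left).
Aug has 31 days: +31 → Sep 1, 2101 (103 left).
Sep has 30 days: +30 → Oct 1, 2101 (73 left).
Oct has 31 days: +31 → Nov 1, 2101 (42 left).
Nov has 30 days: +30 → Dec 1, 2101 (12 left).
+12 → Dec 13, 2101.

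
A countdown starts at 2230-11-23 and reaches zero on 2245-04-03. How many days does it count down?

Nov 23, 2230 → Nov 23, 2231: 365 days.
Nov 23, 2231 → Nov 23, 2232: 366 days (Feb 29, 2232 is in that span).
Nov 23, 2232 → Nov 23, 2233: 365 days.
Nov 23, 2233 → Nov 23, 2234: 365 days.
Nov 23, 2234 → Nov 23, 2235: 365 days.
Nov 23, 2235 → Nov 23, 2236: 366 days (Feb 29, 2236 is in that span).
Nov 23, 2236 → Nov 23, 2237: 365 days.
Nov 23, 2237 → Nov 23, 2238: 365 days.
Nov 23, 2238 → Nov 23, 2239: 365 days.
Nov 23, 2239 → Nov 23, 2240: 366 days (Feb 29, 2240 is in that span).
Nov 23, 2240 → Nov 23, 2241: 365 days.
Nov 23, 2241 → Nov 23, 2242: 365 days.
Nov 23, 2242 → Nov 23, 2243: 365 days.
Nov 23, 2243 → Nov 23, 2244: 366 days (Feb 29, 2244 is in that span).
Nov 23, 2244 → Dec 23, 2244: 30 days (November has 30).
Dec 23, 2244 → Jan 23, 2245: 31 days (December has 31).
Jan 23, 2245 → Feb 23, 2245: 31 days (January has 31).
Feb 23, 2245 → Mar 23, 2245: 28 days (February has 28).
Mar 23, 2245 → Apr 3, 2245: 11 days.
Total: 5245 days.

5245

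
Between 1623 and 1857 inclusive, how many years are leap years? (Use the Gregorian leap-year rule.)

57

Multiples of 4 in [1623,1857]: 59.
Of those, multiples of 100: 2 (not leap unless ÷400).
Multiples of 400: 0.
Leap years = 59 − 2 + 0 = 57.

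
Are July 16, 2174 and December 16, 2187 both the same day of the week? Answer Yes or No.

No

From Jul 16, 2174 to Dec 16, 2187 is 4901 days.
4901 mod 7 = 1, so they are different weekdays.
(Jul 16, 2174 is a Saturday; Dec 16, 2187 is a Sunday.)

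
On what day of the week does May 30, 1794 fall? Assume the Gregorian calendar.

Friday

Doomsday rule: the anchor day for the 1700s is Sunday. For year 94: 94÷12 = 7 r 10, and 10÷4 = 2, so 7+10+2 = 19.
Sunday + 19 ≡ Friday — that's 1794's doomsday.
In May the doomsday date is May 9.
May 30 is 21 days after May 9; 21 mod 7 = 0, so Friday + 0 = Friday.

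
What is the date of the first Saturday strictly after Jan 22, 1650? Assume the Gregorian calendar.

January 29, 1650

Jan 22, 1650 is a Saturday.
From Saturday to the next Saturday is 7 days.
Jan 22, 1650 + 7 = Jan 29, 1650.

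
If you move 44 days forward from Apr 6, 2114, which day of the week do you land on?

Sunday

First find the weekday of Apr 6, 2114. Doomsday rule: the anchor day for the 2100s is Sunday. For year 14: 14÷12 = 1 r 2, and 2÷4 = 0, so 1+2+0 = 3.
Sunday + 3 ≡ Wednesday — that's 2114's doomsday.
In April the doomsday date is Apr 4.
Apr 6 is 2 days after Apr 4; 2 mod 7 = 2, so Wednesday + 2 = Friday.
44 mod 7 = 2, so 44 days after a Friday is Friday + 2 = Sunday.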